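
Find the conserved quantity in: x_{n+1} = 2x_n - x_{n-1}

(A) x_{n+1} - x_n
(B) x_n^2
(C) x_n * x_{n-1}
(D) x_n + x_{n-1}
A

For the recurrence x_{n+1} = 2x_n - x_{n-1}:

If x_{n+1} = 2x_n - x_{n-1}, then:
x_{n+1} - x_n = x_n - x_{n-1}
The first difference is constant throughout the sequence.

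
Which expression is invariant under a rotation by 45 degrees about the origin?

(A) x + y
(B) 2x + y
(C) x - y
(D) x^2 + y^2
D

A rotation by 45 degrees sends (x, y) to (sqrt(2)x/2 - sqrt(2)y/2, sqrt(2)x/2 + sqrt(2)y/2).
Substitute the transformed coordinates into each option and compare with the original:
(A) x + y  ->  (sqrt(2)x/2 - sqrt(2)y/2) + (sqrt(2)x/2 + sqrt(2)y/2) = sqrt(2)x   [differs from x + y: not invariant]
(B) 2x + y  ->  2(sqrt(2)x/2 - sqrt(2)y/2) + (sqrt(2)x/2 + sqrt(2)y/2) = 3sqrt(2)x/2 - sqrt(2)y/2   [differs from 2x + y: not invariant]
(C) x - y  ->  (sqrt(2)x/2 - sqrt(2)y/2) - (sqrt(2)x/2 + sqrt(2)y/2) = -sqrt(2)y   [differs from x - y: not invariant]
(D) x^2 + y^2  ->  (sqrt(2)x/2 - sqrt(2)y/2)^2 + (sqrt(2)x/2 + sqrt(2)y/2)^2 = x^2 + y^2   [equals x^2 + y^2: invariant]

Only option (D), x^2 + y^2, is unchanged by the transformation.
Geometrically, x^2 + y^2 is the squared distance from the origin, which every rotation about the origin preserves.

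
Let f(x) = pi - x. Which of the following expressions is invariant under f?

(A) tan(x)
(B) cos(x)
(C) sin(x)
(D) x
C

For f(x) = pi - x:
sin(pi - x) = sin(x), so sine is invariant under this transformation.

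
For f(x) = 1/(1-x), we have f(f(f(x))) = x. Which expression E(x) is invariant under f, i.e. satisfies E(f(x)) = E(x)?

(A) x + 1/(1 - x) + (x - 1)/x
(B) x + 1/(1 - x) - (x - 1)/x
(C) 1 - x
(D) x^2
A

Replace x by f(x) = 1/(1 - x) in each option and simplify. As a quick numerical cross-check, also compare E(3) with E(f(3)) = E(-1/2).

(A) x + 1/(1 - x) + (x - 1)/x  ->  (1/(1 - x)) + 1/(1 - (1/(1 - x))) + ((1/(1 - x)) - 1)/(1/(1 - x)), which simplifies back to x + 1/(1 - x) + (x - 1)/x; check: E(3) = 19/6, E(-1/2) = 19/6.   [invariant]
(B) x + 1/(1 - x) - (x - 1)/x  ->  (1/(1 - x)) + 1/(1 - (1/(1 - x))) - ((1/(1 - x)) - 1)/(1/(1 - x)) = (x^2(1 - x) - x + (x - 1)^2)/(x(x - 1)); check: E(3) = 11/6 but E(-1/2) = -17/6.   [not invariant]
(C) 1 - x  ->  1 - (1/(1 - x)) = x/(x - 1); check: E(3) = -2 but E(-1/2) = 3/2.   [not invariant]
(D) x^2  ->  (1/(1 - x))^2 = (x - 1)^(-2); check: E(3) = 9 but E(-1/2) = 1/4.   [not invariant]

Only (A) is unchanged. Indeed f(f(x)) = 1/(1 - 1/(1-x)) = (1-x)/(-x) = (x-1)/x, so E(x) = x + f(x) + f(f(x)) is the sum over the whole 3-cycle; applying f just permutes the three terms cyclically (x -> f(x) -> f(f(x)) -> x), leaving the sum unchanged.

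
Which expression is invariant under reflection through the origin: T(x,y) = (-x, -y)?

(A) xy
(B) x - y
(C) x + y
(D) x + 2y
A

The map is reflection through the origin: T(x,y) = (-x, -y).
Substitute the transformed coordinates into each option and compare with the original:
(A) xy  ->  (-x)(-y) = xy   [equals xy: invariant]
(B) x - y  ->  (-x) - (-y) = -x + y   [differs from x - y: not invariant]
(C) x + y  ->  (-x) + (-y) = -x - y   [differs from x + y: not invariant]
(D) x + 2y  ->  (-x) + 2(-y) = -x - 2y   [differs from x + 2y: not invariant]

Only option (A), xy, is unchanged by the transformation.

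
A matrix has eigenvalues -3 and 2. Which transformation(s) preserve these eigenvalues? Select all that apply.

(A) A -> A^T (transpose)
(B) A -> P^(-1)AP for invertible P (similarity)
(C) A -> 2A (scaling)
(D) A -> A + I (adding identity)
A and B

Eigenvalues are preserved by:
1. Similarity transformations: A -> P^(-1)AP (same characteristic polynomial)
2. Transpose: A^T has the same eigenvalues as A

Eigenvalues are NOT preserved by:
- Adding identity: eigenvalues become -3+1, 2+1
- Scaling: eigenvalues become -6, 4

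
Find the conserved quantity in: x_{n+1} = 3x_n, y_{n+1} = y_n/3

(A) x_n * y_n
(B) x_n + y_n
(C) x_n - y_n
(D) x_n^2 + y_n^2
A

For the recurrence x_{n+1} = 3x_n, y_{n+1} = y_n/3:

x_{n+1} * y_{n+1} = (3x_n) * (y_n/3) = x_n * y_n
The product is conserved.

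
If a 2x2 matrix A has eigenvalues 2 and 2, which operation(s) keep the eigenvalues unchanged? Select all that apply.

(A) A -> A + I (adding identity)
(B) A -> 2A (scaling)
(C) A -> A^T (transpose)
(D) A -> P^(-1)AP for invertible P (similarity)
C and D

Eigenvalues are preserved by:
1. Similarity transformations: A -> P^(-1)AP (same characteristic polynomial)
2. Transpose: A^T has the same eigenvalues as A

Eigenvalues are NOT preserved by:
- Adding identity: eigenvalues become 2+1, 2+1
- Scaling: eigenvalues become 4, 4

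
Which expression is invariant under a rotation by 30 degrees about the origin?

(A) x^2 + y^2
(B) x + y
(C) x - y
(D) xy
A

A rotation by 30 degrees sends (x, y) to (sqrt(3)x/2 - y/2, x/2 + sqrt(3)y/2).
Substitute the transformed coordinates into each option and compare with the original:
(A) x^2 + y^2  ->  (sqrt(3)x/2 - y/2)^2 + (x/2 + sqrt(3)y/2)^2 = x^2 + y^2   [equals x^2 + y^2: invariant]
(B) x + y  ->  (sqrt(3)x/2 - y/2) + (x/2 + sqrt(3)y/2) = x/2 + sqrt(3)x/2 - y/2 + sqrt(3)y/2   [differs from x + y: not invariant]
(C) x - y  ->  (sqrt(3)x/2 - y/2) - (x/2 + sqrt(3)y/2) = -x/2 + sqrt(3)x/2 - sqrt(3)y/2 - y/2   [differs from x - y: not invariant]
(D) xy  ->  (sqrt(3)x/2 - y/2)(x/2 + sqrt(3)y/2) = sqrt(3)x^2/4 + xy/2 - sqrt(3)y^2/4   [differs from xy: not invariant]

Only option (A), x^2 + y^2, is unchanged by the transformation.
Geometrically, x^2 + y^2 is the squared distance from the origin, which every rotation about the origin preserves.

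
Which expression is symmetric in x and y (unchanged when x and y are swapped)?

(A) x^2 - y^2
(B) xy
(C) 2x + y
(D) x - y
B

A symmetric expression is unchanged when the variables are permuted; here the transformation to test is the swap (x, y) -> (y, x).
Substitute the transformed coordinates into each option and compare with the original:
(A) x^2 - y^2  ->  (y)^2 - (x)^2 = -x^2 + y^2   [differs from x^2 - y^2: not invariant]
(B) xy  ->  (y)(x) = xy   [equals xy: invariant]
(C) 2x + y  ->  2(y) + (x) = x + 2y   [differs from 2x + y: not invariant]
(D) x - y  ->  (y) - (x) = -x + y   [differs from x - y: not invariant]

Only option (B), xy, is unchanged by the transformation.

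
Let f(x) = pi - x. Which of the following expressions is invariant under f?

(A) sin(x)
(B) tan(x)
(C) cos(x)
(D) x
A

For f(x) = pi - x:
sin(pi - x) = sin(x), so sine is invariant under this transformation.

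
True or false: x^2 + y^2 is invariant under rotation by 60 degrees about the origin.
True

Applying rotation by 60 degrees: x' = x*cos(60 degrees) - y*sin(60 degrees) = x/2 - sqrt(3)y/2, y' = x*sin(60 degrees) + y*cos(60 degrees) = sqrt(3)x/2 + y/2

Substituting into x^2 + y^2:
(x/2 - sqrt(3)y/2)^2 + (sqrt(3)x/2 + y/2)^2
= x^2 + y^2

This equals the original expression x^2 + y^2, so it IS invariant.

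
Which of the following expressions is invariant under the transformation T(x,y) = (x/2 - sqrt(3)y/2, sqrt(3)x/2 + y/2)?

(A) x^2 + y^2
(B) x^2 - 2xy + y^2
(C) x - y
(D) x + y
A

An expression E(x,y) is invariant under T if E(T(x,y)) = E(x,y). Here T(x,y) = (x/2 - sqrt(3)y/2, sqrt(3)x/2 + y/2).
Substitute the transformed coordinates into each option and compare with the original:
(A) x^2 + y^2  ->  (x/2 - sqrt(3)y/2)^2 + (sqrt(3)x/2 + y/2)^2 = x^2 + y^2   [equals x^2 + y^2: invariant]
(B) x^2 - 2xy + y^2  ->  (x/2 - sqrt(3)y/2)^2 - 2(x/2 - sqrt(3)y/2)(sqrt(3)x/2 + y/2) + (sqrt(3)x/2 + y/2)^2 = -sqrt(3)x^2/2 + x^2 + xy + sqrt(3)y^2/2 + y^2   [differs from x^2 - 2xy + y^2: not invariant]
(C) x - y  ->  (x/2 - sqrt(3)y/2) - (sqrt(3)x/2 + y/2) = -sqrt(3)x/2 + x/2 - sqrt(3)y/2 - y/2   [differs from x - y: not invariant]
(D) x + y  ->  (x/2 - sqrt(3)y/2) + (sqrt(3)x/2 + y/2) = x/2 + sqrt(3)x/2 - sqrt(3)y/2 + y/2   [differs from x + y: not invariant]

Only option (A), x^2 + y^2, is unchanged by the transformation.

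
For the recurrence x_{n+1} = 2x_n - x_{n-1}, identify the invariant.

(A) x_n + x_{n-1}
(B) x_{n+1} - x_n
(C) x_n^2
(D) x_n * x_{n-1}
B

For the recurrence x_{n+1} = 2x_n - x_{n-1}:

If x_{n+1} = 2x_n - x_{n-1}, then:
x_{n+1} - x_n = x_n - x_{n-1}
The first difference is constant throughout the sequence.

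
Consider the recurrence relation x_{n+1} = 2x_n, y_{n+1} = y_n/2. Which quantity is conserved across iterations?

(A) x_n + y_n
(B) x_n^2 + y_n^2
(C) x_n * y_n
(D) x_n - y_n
C

For the recurrence x_{n+1} = 2x_n, y_{n+1} = y_n/2:

x_{n+1} * y_{n+1} = (2x_n) * (y_n/2) = x_n * y_n
The product is conserved.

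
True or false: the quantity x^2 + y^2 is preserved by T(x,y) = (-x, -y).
True

Substitute T(x,y) = (-x, -y) into the expression and compare with the original.

Original: x^2 + y^2
After applying T: (-x)^2 + (-y)^2 = x^2 + y^2

This is identical to the original x^2 + y^2, so the expression is invariant.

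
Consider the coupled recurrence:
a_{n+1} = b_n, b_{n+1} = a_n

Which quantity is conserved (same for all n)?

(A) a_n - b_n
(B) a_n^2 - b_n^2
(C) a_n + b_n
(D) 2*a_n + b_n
C

Replace a_n by a_{n+1} = b_n and b_n by b_{n+1} = a_n in each option and simplify:
(A) a_n - b_n  ->  (b_n) - (a_n) = -a_n + b_n   [not conserved]
(B) a_n^2 - b_n^2  ->  (b_n)^2 - (a_n)^2 = -a_n^2 + b_n^2   [not conserved]
(C) a_n + b_n  ->  (b_n) + (a_n) = a_n + b_n   [conserved]
(D) 2*a_n + b_n  ->  2*(b_n) + (a_n) = a_n + 2*b_n   [not conserved]

Only (C) a_n + b_n returns to itself after one step, so it is the conserved quantity.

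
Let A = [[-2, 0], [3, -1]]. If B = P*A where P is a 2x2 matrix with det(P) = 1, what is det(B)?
2

By the multiplicative property of determinants, det(B) = det(P*A) = det(P) * det(A) = det(A),
so the determinant is invariant under multiplication by any determinant-1 matrix; we just need det(A).

det(A) = (-2)(-1) - (0)(3) = 2 - 0 = 2

Therefore det(B) = 1 * 2 = 2.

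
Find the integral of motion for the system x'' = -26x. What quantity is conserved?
E = (x')^2 + 26x^2

Multiply the equation by x':
x' * x'' = -26x * x'
The left side is d/dt[(x')^2/2] and the right side is d/dt[-26x^2/2], so
d/dt[(x')^2/2 + 26x^2/2] = 0, i.e. (x')^2/2 + 26x^2/2 = constant.
Multiplying by 2, the integral of motion is E = (x')^2 + 26x^2.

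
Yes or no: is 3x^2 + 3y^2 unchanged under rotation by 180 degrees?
Yes

Applying rotation by 180 degrees: x' = x*cos(180 degrees) - y*sin(180 degrees) = -x, y' = x*sin(180 degrees) + y*cos(180 degrees) = -y

Substituting into 3x^2 + 3y^2:
3(-x)^2 + 3(-y)^2
= 3x^2 + 3y^2

This equals the original expression 3x^2 + 3y^2, so it IS invariant.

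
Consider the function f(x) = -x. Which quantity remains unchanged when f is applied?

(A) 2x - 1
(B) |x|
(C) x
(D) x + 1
B

For f(x) = -x:
Applying f replaces x by -x. Since |-x| = |x|, the absolute value is unchanged by f, whereas x -> -x, 2x - 1 -> -2x - 1 and x + 1 -> -x + 1 all change.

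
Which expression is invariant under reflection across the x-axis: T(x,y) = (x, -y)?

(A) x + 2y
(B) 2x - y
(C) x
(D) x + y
C

The map is reflection across the x-axis: T(x,y) = (x, -y).
Substitute the transformed coordinates into each option and compare with the original:
(A) x + 2y  ->  (x) + 2(-y) = x - 2y   [differs from x + 2y: not invariant]
(B) 2x - y  ->  2(x) - (-y) = 2x + y   [differs from 2x - y: not invariant]
(C) x  ->  (x) = x   [equals x: invariant]
(D) x + y  ->  (x) + (-y) = x - y   [differs from x + y: not invariant]

Only option (C), x, is unchanged by the transformation.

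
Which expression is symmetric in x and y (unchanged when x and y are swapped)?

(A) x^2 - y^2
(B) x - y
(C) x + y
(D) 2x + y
C

A symmetric expression is unchanged when the variables are permuted; here the transformation to test is the swap (x, y) -> (y, x).
Substitute the transformed coordinates into each option and compare with the original:
(A) x^2 - y^2  ->  (y)^2 - (x)^2 = -x^2 + y^2   [differs from x^2 - y^2: not invariant]
(B) x - y  ->  (y) - (x) = -x + y   [differs from x - y: not invariant]
(C) x + y  ->  (y) + (x) = x + y   [equals x + y: invariant]
(D) 2x + y  ->  2(y) + (x) = x + 2y   [differs from 2x + y: not invariant]

Only option (C), x + y, is unchanged by the transformation.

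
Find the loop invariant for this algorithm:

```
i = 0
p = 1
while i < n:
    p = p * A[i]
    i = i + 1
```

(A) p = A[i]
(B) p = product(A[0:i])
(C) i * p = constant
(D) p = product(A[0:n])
B

A loop invariant must hold before the first iteration and be re-established by every execution of the body.

(B) p = product(A[0:i]): Initially i = 0 and p = 1 = product of the empty slice A[0:0]. If p = product(A[0:i]) holds at the top of an iteration, the body sets p to product(A[0:i]) * A[i] = product(A[0:i+1]) and then i to i+1, so the property is restored. At exit i = n, giving p = product(A[0:n]).

The other options fail:
(A) p = A[i]: after the first iteration p = A[0] but i = 1; in general p is a product of several elements, not a single one.
(C) i * p = constant: initially i * p = 0, but after one iteration it is 1 * A[0], which is nonzero in general.
(D) p = product(A[0:n]): false before the loop (p = 1, not the full product) -- it only becomes true at exit.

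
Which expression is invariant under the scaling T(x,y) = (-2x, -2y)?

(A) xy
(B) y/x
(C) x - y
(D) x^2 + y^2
B

Under the uniform scaling T(x,y) = (-2x, -2y):
Substitute the transformed coordinates into each option and compare with the original:
(A) xy  ->  (-2x)(-2y) = 4xy   [differs from xy: not invariant]
(B) y/x  ->  (-2y)/(-2x) = y/x   [equals y/x: invariant]
(C) x - y  ->  (-2x) - (-2y) = -2x + 2y   [differs from x - y: not invariant]
(D) x^2 + y^2  ->  (-2x)^2 + (-2y)^2 = 4x^2 + 4y^2   [differs from x^2 + y^2: not invariant]

Only option (B), y/x, is unchanged by the transformation.
The common factor -2 cancels in a ratio of coordinates, while sums, products and sums of squares pick up factors of -2 or 4.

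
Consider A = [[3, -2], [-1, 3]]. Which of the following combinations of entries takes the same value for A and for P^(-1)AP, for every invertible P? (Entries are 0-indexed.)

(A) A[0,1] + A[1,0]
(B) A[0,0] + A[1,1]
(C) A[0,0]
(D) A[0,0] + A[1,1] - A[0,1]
B

A[0,0] + A[1,1] is the trace of A. By the cyclic property of the trace, tr(P^(-1)AP) = tr(APP^(-1)) = tr(A), so it is the same for every matrix similar to A.

The other combinations are not similarity invariants. For example, take P = [[1, -1], [0, 1]] (det P = 1), so P^(-1) = [[1, 1], [0, 1]] and
B = P^(-1)AP = [[2, -1], [-1, 4]].
Evaluating each option on A and on B:
(A) A[0,1] + A[1,0]: -3 for A, -2 for B -> changes
(B) A[0,0] + A[1,1]: 6 for A, 6 for B -> unchanged
(C) A[0,0]: 3 for A, 2 for B -> changes
(D) A[0,0] + A[1,1] - A[0,1]: 8 for A, 7 for B -> changes

Only (B) A[0,0] + A[1,1] = 6 survives (and it does so for every P, not just this one), so it is the invariant.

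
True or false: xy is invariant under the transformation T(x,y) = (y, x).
True

Substitute T(x,y) = (y, x) into the expression and compare with the original.

Original: xy
After applying T: (y)(x) = xy

This is identical to the original xy, so the expression is invariant.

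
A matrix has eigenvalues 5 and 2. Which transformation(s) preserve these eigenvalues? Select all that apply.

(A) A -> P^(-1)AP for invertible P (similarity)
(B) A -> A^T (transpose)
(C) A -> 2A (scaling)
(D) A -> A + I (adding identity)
A and B

Eigenvalues are preserved by:
1. Similarity transformations: A -> P^(-1)AP (same characteristic polynomial)
2. Transpose: A^T has the same eigenvalues as A

Eigenvalues are NOT preserved by:
- Adding identity: eigenvalues become 5+1, 2+1
- Scaling: eigenvalues become 10, 4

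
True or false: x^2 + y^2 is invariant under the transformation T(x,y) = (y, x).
True

Substitute T(x,y) = (y, x) into the expression and compare with the original.

Original: x^2 + y^2
After applying T: (y)^2 + (x)^2 = x^2 + y^2

This is identical to the original x^2 + y^2, so the expression is invariant.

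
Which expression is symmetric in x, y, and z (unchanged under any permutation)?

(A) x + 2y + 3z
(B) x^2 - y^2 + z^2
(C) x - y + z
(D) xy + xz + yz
D

A symmetric expression is unchanged when the variables are permuted; here the transformation to test is the swap (x, y) -> (y, x).
A symmetric expression must survive every permutation; the single swap x <-> y already eliminates the distractors, and the keyed expression is also unchanged by x <-> z and y <-> z (each variable enters it in exactly the same way).
Substitute the transformed coordinates into each option and compare with the original:
(A) x + 2y + 3z  ->  (y) + 2(x) + 3z = 2x + y + 3z   [differs from x + 2y + 3z: not invariant]
(B) x^2 - y^2 + z^2  ->  (y)^2 - (x)^2 + z^2 = -x^2 + y^2 + z^2   [differs from x^2 - y^2 + z^2: not invariant]
(C) x - y + z  ->  (y) - (x) + z = -x + y + z   [differs from x - y + z: not invariant]
(D) xy + xz + yz  ->  (y)(x) + (y)z + (x)z = xy + xz + yz   [equals xy + xz + yz: invariant]

Only option (D), xy + xz + yz, is unchanged by the transformation.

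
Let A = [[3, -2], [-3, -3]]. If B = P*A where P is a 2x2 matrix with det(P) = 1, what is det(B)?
-15

By the multiplicative property of determinants, det(B) = det(P*A) = det(P) * det(A) = det(A),
so the determinant is invariant under multiplication by any determinant-1 matrix; we just need det(A).

det(A) = (3)(-3) - (-2)(-3) = -9 - 6 = -15

Therefore det(B) = 1 * (-15) = -15.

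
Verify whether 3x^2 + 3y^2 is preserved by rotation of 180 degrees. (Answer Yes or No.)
Yes

Applying rotation by 180 degrees: x' = x*cos(180 degrees) - y*sin(180 degrees) = -x, y' = x*sin(180 degrees) + y*cos(180 degrees) = -y

Substituting into 3x^2 + 3y^2:
3(-x)^2 + 3(-y)^2
= 3x^2 + 3y^2

This equals the original expression 3x^2 + 3y^2, so it IS invariant.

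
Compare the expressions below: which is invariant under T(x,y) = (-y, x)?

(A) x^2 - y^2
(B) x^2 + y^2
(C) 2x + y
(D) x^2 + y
B

An expression E(x,y) is invariant under T if E(T(x,y)) = E(x,y). Here T(x,y) = (-y, x).
Substitute the transformed coordinates into each option and compare with the original:
(A) x^2 - y^2  ->  (-y)^2 - (x)^2 = -x^2 + y^2   [differs from x^2 - y^2: not invariant]
(B) x^2 + y^2  ->  (-y)^2 + (x)^2 = x^2 + y^2   [equals x^2 + y^2: invariant]
(C) 2x + y  ->  2(-y) + (x) = x - 2y   [differs from 2x + y: not invariant]
(D) x^2 + y  ->  (-y)^2 + (x) = x + y^2   [differs from x^2 + y: not invariant]

Only option (B), x^2 + y^2, is unchanged by the transformation.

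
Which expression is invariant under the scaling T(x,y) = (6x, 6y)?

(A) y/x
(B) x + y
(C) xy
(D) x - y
A

Under the uniform scaling T(x,y) = (6x, 6y):
Substitute the transformed coordinates into each option and compare with the original:
(A) y/x  ->  (6y)/(6x) = y/x   [equals y/x: invariant]
(B) x + y  ->  (6x) + (6y) = 6x + 6y   [differs from x + y: not invariant]
(C) xy  ->  (6x)(6y) = 36xy   [differs from xy: not invariant]
(D) x - y  ->  (6x) - (6y) = 6x - 6y   [differs from x - y: not invariant]

Only option (A), y/x, is unchanged by the transformation.
The common factor 6 cancels in a ratio of coordinates, while sums, products and sums of squares pick up factors of 6 or 36.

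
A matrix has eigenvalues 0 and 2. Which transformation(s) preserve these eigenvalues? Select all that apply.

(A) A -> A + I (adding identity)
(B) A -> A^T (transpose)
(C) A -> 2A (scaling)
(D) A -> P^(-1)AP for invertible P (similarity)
B and D

Eigenvalues are preserved by:
1. Similarity transformations: A -> P^(-1)AP (same characteristic polynomial)
2. Transpose: A^T has the same eigenvalues as A

Eigenvalues are NOT preserved by:
- Adding identity: eigenvalues become 0+1, 2+1
- Scaling: eigenvalues become 0, 4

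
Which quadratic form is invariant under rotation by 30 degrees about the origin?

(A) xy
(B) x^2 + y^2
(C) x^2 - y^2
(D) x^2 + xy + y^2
B

Rotation by 30 degrees sends (x, y) to (sqrt(3)x/2 - y/2, x/2 + sqrt(3)y/2).
Substitute the transformed coordinates into each option and compare with the original:
(A) xy  ->  (sqrt(3)x/2 - y/2)(x/2 + sqrt(3)y/2) = sqrt(3)x^2/4 + xy/2 - sqrt(3)y^2/4   [differs from xy: not invariant]
(B) x^2 + y^2  ->  (sqrt(3)x/2 - y/2)^2 + (x/2 + sqrt(3)y/2)^2 = x^2 + y^2   [equals x^2 + y^2: invariant]
(C) x^2 - y^2  ->  (sqrt(3)x/2 - y/2)^2 - (x/2 + sqrt(3)y/2)^2 = x^2/2 - sqrt(3)xy - y^2/2   [differs from x^2 - y^2: not invariant]
(D) x^2 + xy + y^2  ->  (sqrt(3)x/2 - y/2)^2 + (sqrt(3)x/2 - y/2)(x/2 + sqrt(3)y/2) + (x/2 + sqrt(3)y/2)^2 = sqrt(3)x^2/4 + x^2 + xy/2 - sqrt(3)y^2/4 + y^2   [differs from x^2 + xy + y^2: not invariant]

Only option (B), x^2 + y^2, is unchanged by the transformation.
x^2 + y^2 is the squared distance from the origin, which rotations preserve.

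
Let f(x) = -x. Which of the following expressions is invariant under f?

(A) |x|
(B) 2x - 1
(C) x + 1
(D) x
A

For f(x) = -x:
Applying f replaces x by -x. Since |-x| = |x|, the absolute value is unchanged by f, whereas x -> -x, 2x - 1 -> -2x - 1 and x + 1 -> -x + 1 all change.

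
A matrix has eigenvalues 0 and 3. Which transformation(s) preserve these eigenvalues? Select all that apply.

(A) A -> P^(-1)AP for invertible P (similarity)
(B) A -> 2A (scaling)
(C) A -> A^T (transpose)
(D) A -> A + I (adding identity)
A and C

Eigenvalues are preserved by:
1. Similarity transformations: A -> P^(-1)AP (same characteristic polynomial)
2. Transpose: A^T has the same eigenvalues as A

Eigenvalues are NOT preserved by:
- Adding identity: eigenvalues become 0+1, 3+1
- Scaling: eigenvalues become 0, 6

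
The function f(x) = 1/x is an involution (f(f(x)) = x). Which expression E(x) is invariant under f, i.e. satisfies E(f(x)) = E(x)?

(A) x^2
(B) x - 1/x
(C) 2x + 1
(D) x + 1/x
D

Replace x by f(x) = 1/x in each option and simplify. As a quick numerical cross-check, also compare E(5) with E(f(5)) = E(1/5).

(A) x^2  ->  (1/x)^2 = x^(-2); check: E(5) = 25 but E(1/5) = 1/25.   [not invariant]
(B) x - 1/x  ->  (1/x) - 1/(1/x) = -x + 1/x; check: E(5) = 24/5 but E(1/5) = -24/5.   [not invariant]
(C) 2x + 1  ->  2(1/x) + 1 = (x + 2)/x; check: E(5) = 11 but E(1/5) = 7/5.   [not invariant]
(D) x + 1/x  ->  (1/x) + 1/(1/x), which simplifies back to x + 1/x; check: E(5) = 26/5, E(1/5) = 26/5.   [invariant]

Only (D) is unchanged. E is symmetric under swapping x with f(x) = 1/x, which is exactly what an involution does.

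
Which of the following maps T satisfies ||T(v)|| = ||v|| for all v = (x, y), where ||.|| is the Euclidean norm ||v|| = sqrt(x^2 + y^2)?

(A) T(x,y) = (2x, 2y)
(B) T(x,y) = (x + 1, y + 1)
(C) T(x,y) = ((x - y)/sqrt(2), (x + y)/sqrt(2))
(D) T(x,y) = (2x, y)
C

A transformation preserves a norm if ||T(v)|| = ||v|| for every v; a single vector where the norm changes rules an option out.

(A) T(x,y) = (2x, 2y): v = (1, 0) has norm sqrt((1)^2 + (0)^2) = 1, but T(v) = (2, 0) has norm 2 -- not preserved.
(B) T(x,y) = (x + 1, y + 1): v = (1, 0) has norm sqrt((1)^2 + (0)^2) = 1, but T(v) = (2, 1) has norm sqrt(5) -- not preserved.
(C) T(x,y) = ((x - y)/sqrt(2), (x + y)/sqrt(2)): preserves the norm -- it is an orthogonal map (a rotation/reflection), and (sqrt(2)(x - y)/2)^2 + (sqrt(2)(x + y)/2)^2 simplifies to x^2 + y^2.
(D) T(x,y) = (2x, y): v = (1, 0) has norm sqrt((1)^2 + (0)^2) = 1, but T(v) = (2, 0) has norm 2 -- not preserved.

Therefore the answer is (C).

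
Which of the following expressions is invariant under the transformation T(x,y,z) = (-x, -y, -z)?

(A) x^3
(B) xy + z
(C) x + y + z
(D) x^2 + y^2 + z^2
D

Apply T(x,y,z) = (-x, -y, -z) to each option, i.e. replace (x, y, z) by the transformed coordinates.
Substitute the transformed coordinates into each option and compare with the original:
(A) x^3  ->  (-x)^3 = -x^3   [differs from x^3: not invariant]
(B) xy + z  ->  (-x)(-y) + (-z) = xy - z   [differs from xy + z: not invariant]
(C) x + y + z  ->  (-x) + (-y) + (-z) = -x - y - z   [differs from x + y + z: not invariant]
(D) x^2 + y^2 + z^2  ->  (-x)^2 + (-y)^2 + (-z)^2 = x^2 + y^2 + z^2   [equals x^2 + y^2 + z^2: invariant]

Only option (D), x^2 + y^2 + z^2, is unchanged by the transformation.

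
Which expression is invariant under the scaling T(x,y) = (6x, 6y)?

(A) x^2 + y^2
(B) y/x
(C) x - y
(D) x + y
B

Under the uniform scaling T(x,y) = (6x, 6y):
Substitute the transformed coordinates into each option and compare with the original:
(A) x^2 + y^2  ->  (6x)^2 + (6y)^2 = 36x^2 + 36y^2   [differs from x^2 + y^2: not invariant]
(B) y/x  ->  (6y)/(6x) = y/x   [equals y/x: invariant]
(C) x - y  ->  (6x) - (6y) = 6x - 6y   [differs from x - y: not invariant]
(D) x + y  ->  (6x) + (6y) = 6x + 6y   [differs from x + y: not invariant]

Only option (B), y/x, is unchanged by the transformation.
The common factor 6 cancels in a ratio of coordinates, while sums, products and sums of squares pick up factors of 6 or 36.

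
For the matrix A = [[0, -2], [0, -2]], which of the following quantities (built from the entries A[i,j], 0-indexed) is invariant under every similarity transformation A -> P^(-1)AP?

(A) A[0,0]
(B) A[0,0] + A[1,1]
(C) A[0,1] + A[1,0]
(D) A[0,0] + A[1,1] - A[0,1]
B

A[0,0] + A[1,1] is the trace of A. By the cyclic property of the trace, tr(P^(-1)AP) = tr(APP^(-1)) = tr(A), so it is the same for every matrix similar to A.

The other combinations are not similarity invariants. For example, take P = [[1, 1], [1, 2]] (det P = 1), so P^(-1) = [[2, -1], [-1, 1]] and
B = P^(-1)AP = [[-2, -4], [0, 0]].
Evaluating each option on A and on B:
(A) A[0,0]: 0 for A, -2 for B -> changes
(B) A[0,0] + A[1,1]: -2 for A, -2 for B -> unchanged
(C) A[0,1] + A[1,0]: -2 for A, -4 for B -> changes
(D) A[0,0] + A[1,1] - A[0,1]: 0 for A, 2 for B -> changes

Only (B) A[0,0] + A[1,1] = -2 survives (and it does so for every P, not just this one), so it is the invariant.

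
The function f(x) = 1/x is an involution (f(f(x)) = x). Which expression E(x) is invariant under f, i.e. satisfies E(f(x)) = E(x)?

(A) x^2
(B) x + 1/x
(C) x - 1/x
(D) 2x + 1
B

Replace x by f(x) = 1/x in each option and simplify. As a quick numerical cross-check, also compare E(5) with E(f(5)) = E(1/5).

(A) x^2  ->  (1/x)^2 = x^(-2); check: E(5) = 25 but E(1/5) = 1/25.   [not invariant]
(B) x + 1/x  ->  (1/x) + 1/(1/x), which simplifies back to x + 1/x; check: E(5) = 26/5, E(1/5) = 26/5.   [invariant]
(C) x - 1/x  ->  (1/x) - 1/(1/x) = -x + 1/x; check: E(5) = 24/5 but E(1/5) = -24/5.   [not invariant]
(D) 2x + 1  ->  2(1/x) + 1 = (x + 2)/x; check: E(5) = 11 but E(1/5) = 7/5.   [not invariant]

Only (B) is unchanged. E is symmetric under swapping x with f(x) = 1/x, which is exactly what an involution does.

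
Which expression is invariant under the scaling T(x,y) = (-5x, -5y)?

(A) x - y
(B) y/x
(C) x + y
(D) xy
B

Under the uniform scaling T(x,y) = (-5x, -5y):
Substitute the transformed coordinates into each option and compare with the original:
(A) x - y  ->  (-5x) - (-5y) = -5x + 5y   [differs from x - y: not invariant]
(B) y/x  ->  (-5y)/(-5x) = y/x   [equals y/x: invariant]
(C) x + y  ->  (-5x) + (-5y) = -5x - 5y   [differs from x + y: not invariant]
(D) xy  ->  (-5x)(-5y) = 25xy   [differs from xy: not invariant]

Only option (B), y/x, is unchanged by the transformation.
The common factor -5 cancels in a ratio of coordinates, while sums, products and sums of squares pick up factors of -5 or 25.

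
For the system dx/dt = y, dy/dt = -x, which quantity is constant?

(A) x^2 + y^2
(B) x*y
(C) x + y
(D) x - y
A

A first integral I satisfies dI/dt = 0 along every solution. Differentiate each option and use the equation of motion:
(A) d/dt[x^2 + y^2] = 2x*dx/dt + 2y*dy/dt = 2x*y + 2y*(-x) = 0
(B) d/dt[x*y] = (dx/dt)y + x(dy/dt) = y^2 - x^2, not identically 0
(C) d/dt[x + y] = y + (-x) = y - x, not identically 0
(D) d/dt[x - y] = y - (-x) = x + y, not identically 0

Only (A) has zero time-derivative. So x^2 + y^2 (the squared radius; trajectories are circles) is the conserved quantity.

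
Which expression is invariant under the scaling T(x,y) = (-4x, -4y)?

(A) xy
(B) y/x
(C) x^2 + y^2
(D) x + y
B

Under the uniform scaling T(x,y) = (-4x, -4y):
Substitute the transformed coordinates into each option and compare with the original:
(A) xy  ->  (-4x)(-4y) = 16xy   [differs from xy: not invariant]
(B) y/x  ->  (-4y)/(-4x) = y/x   [equals y/x: invariant]
(C) x^2 + y^2  ->  (-4x)^2 + (-4y)^2 = 16x^2 + 16y^2   [differs from x^2 + y^2: not invariant]
(D) x + y  ->  (-4x) + (-4y) = -4x - 4y   [differs from x + y: not invariant]

Only option (B), y/x, is unchanged by the transformation.
The common factor -4 cancels in a ratio of coordinates, while sums, products and sums of squares pick up factors of -4 or 16.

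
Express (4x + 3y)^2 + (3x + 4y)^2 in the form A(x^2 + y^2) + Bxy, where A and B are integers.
25(x^2 + y^2) + 48xy

Expanding: (4x + 3y)^2 = 16x^2 + 24xy + 9y^2
(3x + 4y)^2 = 9x^2 + 24xy + 16y^2
Sum = (16+9)(x^2+y^2) + 48xy = 25(x^2 + y^2) + 48xy
This is symmetric in x and y.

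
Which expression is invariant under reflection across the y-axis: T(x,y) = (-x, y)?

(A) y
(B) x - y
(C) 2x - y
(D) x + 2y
A

The map is reflection across the y-axis: T(x,y) = (-x, y).
Substitute the transformed coordinates into each option and compare with the original:
(A) y  ->  (y) = y   [equals y: invariant]
(B) x - y  ->  (-x) - (y) = -x - y   [differs from x - y: not invariant]
(C) 2x - y  ->  2(-x) - (y) = -2x - y   [differs from 2x - y: not invariant]
(D) x + 2y  ->  (-x) + 2(y) = -x + 2y   [differs from x + 2y: not invariant]

Only option (A), y, is unchanged by the transformation.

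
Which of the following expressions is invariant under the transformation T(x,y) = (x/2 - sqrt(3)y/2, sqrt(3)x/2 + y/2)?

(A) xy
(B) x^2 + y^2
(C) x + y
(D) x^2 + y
B

An expression E(x,y) is invariant under T if E(T(x,y)) = E(x,y). Here T(x,y) = (x/2 - sqrt(3)y/2, sqrt(3)x/2 + y/2).
Substitute the transformed coordinates into each option and compare with the original:
(A) xy  ->  (x/2 - sqrt(3)y/2)(sqrt(3)x/2 + y/2) = sqrt(3)x^2/4 - xy/2 - sqrt(3)y^2/4   [differs from xy: not invariant]
(B) x^2 + y^2  ->  (x/2 - sqrt(3)y/2)^2 + (sqrt(3)x/2 + y/2)^2 = x^2 + y^2   [equals x^2 + y^2: invariant]
(C) x + y  ->  (x/2 - sqrt(3)y/2) + (sqrt(3)x/2 + y/2) = x/2 + sqrt(3)x/2 - sqrt(3)y/2 + y/2   [differs from x + y: not invariant]
(D) x^2 + y  ->  (x/2 - sqrt(3)y/2)^2 + (sqrt(3)x/2 + y/2) = x^2/4 - sqrt(3)xy/2 + sqrt(3)x/2 + 3y^2/4 + y/2   [differs from x^2 + y: not invariant]

Only option (B), x^2 + y^2, is unchanged by the transformation.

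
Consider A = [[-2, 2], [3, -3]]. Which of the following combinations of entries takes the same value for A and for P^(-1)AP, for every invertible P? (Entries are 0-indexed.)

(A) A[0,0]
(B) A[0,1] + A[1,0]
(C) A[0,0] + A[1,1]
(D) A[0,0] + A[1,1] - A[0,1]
C

A[0,0] + A[1,1] is the trace of A. By the cyclic property of the trace, tr(P^(-1)AP) = tr(APP^(-1)) = tr(A), so it is the same for every matrix similar to A.

The other combinations are not similarity invariants. For example, take P = [[1, 1], [0, 1]] (det P = 1), so P^(-1) = [[1, -1], [0, 1]] and
B = P^(-1)AP = [[-5, 0], [3, 0]].
Evaluating each option on A and on B:
(A) A[0,0]: -2 for A, -5 for B -> changes
(B) A[0,1] + A[1,0]: 5 for A, 3 for B -> changes
(C) A[0,0] + A[1,1]: -5 for A, -5 for B -> unchanged
(D) A[0,0] + A[1,1] - A[0,1]: -7 for A, -5 for B -> changes

Only (C) A[0,0] + A[1,1] = -5 survives (and it does so for every P, not just this one), so it is the invariant.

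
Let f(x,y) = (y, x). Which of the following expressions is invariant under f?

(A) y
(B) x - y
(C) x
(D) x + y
D

For f(x,y) = (y, x):
After applying f: x' = y, y' = x. So x' + y' = y + x = x + y.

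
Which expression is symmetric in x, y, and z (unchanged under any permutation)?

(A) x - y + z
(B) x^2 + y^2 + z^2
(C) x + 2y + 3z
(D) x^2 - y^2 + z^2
B

A symmetric expression is unchanged when the variables are permuted; here the transformation to test is the swap (x, y) -> (y, x).
A symmetric expression must survive every permutation; the single swap x <-> y already eliminates the distractors, and the keyed expression is also unchanged by x <-> z and y <-> z (each variable enters it in exactly the same way).
Substitute the transformed coordinates into each option and compare with the original:
(A) x - y + z  ->  (y) - (x) + z = -x + y + z   [differs from x - y + z: not invariant]
(B) x^2 + y^2 + z^2  ->  (y)^2 + (x)^2 + z^2 = x^2 + y^2 + z^2   [equals x^2 + y^2 + z^2: invariant]
(C) x + 2y + 3z  ->  (y) + 2(x) + 3z = 2x + y + 3z   [differs from x + 2y + 3z: not invariant]
(D) x^2 - y^2 + z^2  ->  (y)^2 - (x)^2 + z^2 = -x^2 + y^2 + z^2   [differs from x^2 - y^2 + z^2: not invariant]

Only option (B), x^2 + y^2 + z^2, is unchanged by the transformation.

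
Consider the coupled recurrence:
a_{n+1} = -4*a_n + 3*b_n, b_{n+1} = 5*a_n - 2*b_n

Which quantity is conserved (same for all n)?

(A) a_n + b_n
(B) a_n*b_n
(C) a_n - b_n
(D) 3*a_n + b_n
A

Replace a_n by a_{n+1} = -4*a_n + 3*b_n and b_n by b_{n+1} = 5*a_n - 2*b_n in each option and simplify:
(A) a_n + b_n  ->  (-4*a_n + 3*b_n) + (5*a_n - 2*b_n) = a_n + b_n   [conserved]
(B) a_n*b_n  ->  (-4*a_n + 3*b_n)*(5*a_n - 2*b_n) = -20*a_n^2 + 23*a_n*b_n - 6*b_n^2   [not conserved]
(C) a_n - b_n  ->  (-4*a_n + 3*b_n) - (5*a_n - 2*b_n) = -9*a_n + 5*b_n   [not conserved]
(D) 3*a_n + b_n  ->  3*(-4*a_n + 3*b_n) + (5*a_n - 2*b_n) = -7*a_n + 7*b_n   [not conserved]

Only (A) a_n + b_n returns to itself after one step, so it is the conserved quantity.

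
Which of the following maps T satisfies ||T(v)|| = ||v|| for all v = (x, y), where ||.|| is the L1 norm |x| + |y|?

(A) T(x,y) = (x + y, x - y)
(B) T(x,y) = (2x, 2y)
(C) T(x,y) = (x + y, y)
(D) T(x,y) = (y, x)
D

A transformation preserves a norm if ||T(v)|| = ||v|| for every v; a single vector where the norm changes rules an option out.

(A) T(x,y) = (x + y, x - y): v = (1, 0) has norm |1| + |0| = 1, but T(v) = (1, 1) has norm 2 -- not preserved.
(B) T(x,y) = (2x, 2y): v = (1, 0) has norm |1| + |0| = 1, but T(v) = (2, 0) has norm 2 -- not preserved.
(C) T(x,y) = (x + y, y): v = (0, 1) has norm |0| + |1| = 1, but T(v) = (1, 1) has norm 2 -- not preserved.
(D) T(x,y) = (y, x): preserves the norm -- it only permutes the coordinates and/or flips signs, which leaves |x| + |y| unchanged.

Therefore the answer is (D).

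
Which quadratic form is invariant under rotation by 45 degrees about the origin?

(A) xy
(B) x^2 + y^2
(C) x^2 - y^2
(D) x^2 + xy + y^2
B

Rotation by 45 degrees sends (x, y) to (sqrt(2)x/2 - sqrt(2)y/2, sqrt(2)x/2 + sqrt(2)y/2).
Substitute the transformed coordinates into each option and compare with the original:
(A) xy  ->  (sqrt(2)x/2 - sqrt(2)y/2)(sqrt(2)x/2 + sqrt(2)y/2) = x^2/2 - y^2/2   [differs from xy: not invariant]
(B) x^2 + y^2  ->  (sqrt(2)x/2 - sqrt(2)y/2)^2 + (sqrt(2)x/2 + sqrt(2)y/2)^2 = x^2 + y^2   [equals x^2 + y^2: invariant]
(C) x^2 - y^2  ->  (sqrt(2)x/2 - sqrt(2)y/2)^2 - (sqrt(2)x/2 + sqrt(2)y/2)^2 = -2xy   [differs from x^2 - y^2: not invariant]
(D) x^2 + xy + y^2  ->  (sqrt(2)x/2 - sqrt(2)y/2)^2 + (sqrt(2)x/2 - sqrt(2)y/2)(sqrt(2)x/2 + sqrt(2)y/2) + (sqrt(2)x/2 + sqrt(2)y/2)^2 = 3x^2/2 + y^2/2   [differs from x^2 + xy + y^2: not invariant]

Only option (B), x^2 + y^2, is unchanged by the transformation.
x^2 + y^2 is the squared distance from the origin, which rotations preserve.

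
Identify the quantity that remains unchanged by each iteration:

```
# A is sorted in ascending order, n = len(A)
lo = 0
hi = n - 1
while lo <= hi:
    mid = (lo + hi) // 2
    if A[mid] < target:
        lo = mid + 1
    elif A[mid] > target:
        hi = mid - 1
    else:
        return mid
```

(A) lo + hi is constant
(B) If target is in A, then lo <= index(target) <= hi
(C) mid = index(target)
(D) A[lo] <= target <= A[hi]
B

A loop invariant must hold before the first iteration and be re-established by every execution of the body.

(B) If target is in A, then lo <= index(target) <= hi: Before the loop [lo, hi] = [0, n-1] covers every index. When A[mid] < target, sortedness puts target strictly to the right of mid, so setting lo = mid + 1 keeps index(target) in [lo, hi]; symmetrically for hi = mid - 1. Hence 'if target is in A then lo <= index(target) <= hi' holds after every iteration, and when lo > hi it proves target is absent.

The other options fail:
(A) lo + hi is constant: each iteration moves exactly one of lo, hi, so lo + hi changes (e.g. 0 + (n-1) becomes (mid+1) + (n-1)).
(C) mid = index(target): mid is just the current probe; it equals index(target) only on the iteration that returns.
(D) A[lo] <= target <= A[hi]: fails when target is not in A (e.g. target < A[0] already violates it before the loop), so it is not maintained in general.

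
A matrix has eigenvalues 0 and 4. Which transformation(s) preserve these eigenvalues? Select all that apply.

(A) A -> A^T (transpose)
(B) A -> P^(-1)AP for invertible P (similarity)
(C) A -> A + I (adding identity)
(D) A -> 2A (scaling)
A and B

Eigenvalues are preserved by:
1. Similarity transformations: A -> P^(-1)AP (same characteristic polynomial)
2. Transpose: A^T has the same eigenvalues as A

Eigenvalues are NOT preserved by:
- Adding identity: eigenvalues become 0+1, 4+1
- Scaling: eigenvalues become 0, 8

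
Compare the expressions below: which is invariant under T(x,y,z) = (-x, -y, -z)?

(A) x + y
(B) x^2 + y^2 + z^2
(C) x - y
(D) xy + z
B

Apply T(x,y,z) = (-x, -y, -z) to each option, i.e. replace (x, y, z) by the transformed coordinates.
Substitute the transformed coordinates into each option and compare with the original:
(A) x + y  ->  (-x) + (-y) = -x - y   [differs from x + y: not invariant]
(B) x^2 + y^2 + z^2  ->  (-x)^2 + (-y)^2 + (-z)^2 = x^2 + y^2 + z^2   [equals x^2 + y^2 + z^2: invariant]
(C) x - y  ->  (-x) - (-y) = -x + y   [differs from x - y: not invariant]
(D) xy + z  ->  (-x)(-y) + (-z) = xy - z   [differs from xy + z: not invariant]

Only option (B), x^2 + y^2 + z^2, is unchanged by the transformation.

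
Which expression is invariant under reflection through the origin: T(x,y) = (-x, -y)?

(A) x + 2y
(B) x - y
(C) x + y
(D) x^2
D

The map is reflection through the origin: T(x,y) = (-x, -y).
Substitute the transformed coordinates into each option and compare with the original:
(A) x + 2y  ->  (-x) + 2(-y) = -x - 2y   [differs from x + 2y: not invariant]
(B) x - y  ->  (-x) - (-y) = -x + y   [differs from x - y: not invariant]
(C) x + y  ->  (-x) + (-y) = -x - y   [differs from x + y: not invariant]
(D) x^2  ->  (-x)^2 = x^2   [equals x^2: invariant]

Only option (D), x^2, is unchanged by the transformation.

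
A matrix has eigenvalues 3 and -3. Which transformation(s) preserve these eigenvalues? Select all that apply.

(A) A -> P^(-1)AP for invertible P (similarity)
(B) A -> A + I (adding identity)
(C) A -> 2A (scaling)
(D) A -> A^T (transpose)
A and D

Eigenvalues are preserved by:
1. Similarity transformations: A -> P^(-1)AP (same characteristic polynomial)
2. Transpose: A^T has the same eigenvalues as A

Eigenvalues are NOT preserved by:
- Adding identity: eigenvalues become 3+1, -3+1
- Scaling: eigenvalues become 6, -6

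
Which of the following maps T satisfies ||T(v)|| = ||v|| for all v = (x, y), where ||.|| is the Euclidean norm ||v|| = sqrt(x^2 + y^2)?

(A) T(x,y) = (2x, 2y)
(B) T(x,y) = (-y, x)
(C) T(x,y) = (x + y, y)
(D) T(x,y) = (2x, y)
B

A transformation preserves a norm if ||T(v)|| = ||v|| for every v; a single vector where the norm changes rules an option out.

(A) T(x,y) = (2x, 2y): v = (1, 0) has norm sqrt((1)^2 + (0)^2) = 1, but T(v) = (2, 0) has norm 2 -- not preserved.
(B) T(x,y) = (-y, x): preserves the norm -- it is an orthogonal map (a rotation/reflection), and (-y)^2 + (x)^2 simplifies to x^2 + y^2.
(C) T(x,y) = (x + y, y): v = (0, 1) has norm sqrt((0)^2 + (1)^2) = 1, but T(v) = (1, 1) has norm sqrt(2) -- not preserved.
(D) T(x,y) = (2x, y): v = (1, 0) has norm sqrt((1)^2 + (0)^2) = 1, but T(v) = (2, 0) has norm 2 -- not preserved.

Therefore the answer is (B).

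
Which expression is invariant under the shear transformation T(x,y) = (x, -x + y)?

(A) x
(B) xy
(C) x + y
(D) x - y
A

Under the shear T(x,y) = (x, -x + y):
Substitute the transformed coordinates into each option and compare with the original:
(A) x  ->  (x) = x   [equals x: invariant]
(B) xy  ->  (x)(-x + y) = -x^2 + xy   [differs from xy: not invariant]
(C) x + y  ->  (x) + (-x + y) = y   [differs from x + y: not invariant]
(D) x - y  ->  (x) - (-x + y) = 2x - y   [differs from x - y: not invariant]

Only option (A), x, is unchanged by the transformation.
A vertical shear moves points parallel to the y-axis, so the x-coordinate (and any function of x alone) is unchanged.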